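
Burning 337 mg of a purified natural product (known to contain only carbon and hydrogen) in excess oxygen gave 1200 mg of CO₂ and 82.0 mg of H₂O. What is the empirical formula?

mol C = 1.20 g CO₂ ÷ 44.009 g/mol = 0.02727 mol
mol H = 2 × 0.0820 g H₂O ÷ 18.015 g/mol = 0.009104 mol
Divide by the smallest (0.009104 mol): C 2.995, H 1.000

C3H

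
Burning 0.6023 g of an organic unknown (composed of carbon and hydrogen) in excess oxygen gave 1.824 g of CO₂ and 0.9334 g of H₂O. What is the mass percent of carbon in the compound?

mol C = 1.824 g CO₂ ÷ 44.009 g/mol = 0.041446 mol
mol H = 2 × 0.9334 g H₂O ÷ 18.015 g/mol = 0.10362 mol
mass % C = 0.49781 g ÷ 0.6023 g × 100%

82.65%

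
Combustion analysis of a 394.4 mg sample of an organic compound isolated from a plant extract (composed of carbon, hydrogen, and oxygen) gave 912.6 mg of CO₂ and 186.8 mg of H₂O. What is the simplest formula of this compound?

C8H8O3

mol C = 0.9126 g CO₂ ÷ 44.009 g/mol = 0.020737 mol
mol H = 2 × 0.1868 g H₂O ÷ 18.015 g/mol = 0.020738 mol
mass O = 0.3944 − (0.24907 + 0.020904) = 0.12443 g → mol O = 0.12443 ÷ 15.999 = 0.0077772 mol
Divide by the smallest (0.0077772 mol): C 2.666, H 2.667, O 1.000
Multiplying each by 3 gives whole numbers: C 8.00, H 8.00, O 3.00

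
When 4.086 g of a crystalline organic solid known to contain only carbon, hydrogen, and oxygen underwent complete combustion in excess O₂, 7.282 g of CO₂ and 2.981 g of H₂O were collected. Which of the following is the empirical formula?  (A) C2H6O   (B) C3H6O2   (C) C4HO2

mol C = 7.282 g CO₂ ÷ 44.009 g/mol = 0.16547 mol
mol H = 2 × 2.981 g H₂O ÷ 18.015 g/mol = 0.33095 mol
mass O = 4.086 − (1.9874 + 0.33359) = 1.7650 g → mol O = 1.7650 ÷ 15.999 = 0.11032 mol
Divide by the smallest (0.11032 mol): C 1.500, H 3.000, O 1.000
Multiplying each by 2 gives whole numbers: C 3.00, H 6.00, O 2.00

(B) C3H6O2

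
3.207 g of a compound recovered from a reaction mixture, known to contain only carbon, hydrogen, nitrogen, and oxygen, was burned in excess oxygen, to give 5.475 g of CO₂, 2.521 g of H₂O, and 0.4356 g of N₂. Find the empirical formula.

mol C = 5.475 g CO₂ ÷ 44.009 g/mol = 0.12441 mol
mol H = 2 × 2.521 g H₂O ÷ 18.015 g/mol = 0.27988 mol
mol N = 2 × 0.4356 g N₂ ÷ 28.014 g/mol = 0.031099 mol
mass O = 3.207 − (1.4942 + 0.28212 + 0.43560) = 0.99504 g → mol O = 0.99504 ÷ 15.999 = 0.062194 mol
Divide by the smallest (0.031099 mol): C 4.000, H 9.000, N 1.000, O 2.000

C4H9NO2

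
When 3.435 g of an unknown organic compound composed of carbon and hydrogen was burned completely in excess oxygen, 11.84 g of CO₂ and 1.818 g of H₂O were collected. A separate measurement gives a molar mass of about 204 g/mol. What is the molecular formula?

C16H12

mol C = 11.84 g CO₂ ÷ 44.009 g/mol = 0.26904 mol
mol H = 2 × 1.818 g H₂O ÷ 18.015 g/mol = 0.20183 mol
Divide by the smallest (0.20183 mol): C 1.333, H 1.000
Multiplying each by 3 gives whole numbers: C 4.00, H 3.00
Empirical formula: C4H3
Empirical-formula mass = 51.07 g/mol; 204 ÷ 51.07 ≈ 4, so the molecular formula is C16H12.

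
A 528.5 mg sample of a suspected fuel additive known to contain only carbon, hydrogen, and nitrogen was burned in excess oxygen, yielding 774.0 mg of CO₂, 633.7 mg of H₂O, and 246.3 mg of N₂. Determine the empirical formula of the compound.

CH4N

mol C = 0.7740 g CO₂ ÷ 44.009 g/mol = 0.017587 mol
mol H = 2 × 0.6337 g H₂O ÷ 18.015 g/mol = 0.070352 mol
mol N = 2 × 0.2463 g N₂ ÷ 28.014 g/mol = 0.017584 mol
Divide by the smallest (0.017584 mol): C 1.000, H 4.001, N 1.000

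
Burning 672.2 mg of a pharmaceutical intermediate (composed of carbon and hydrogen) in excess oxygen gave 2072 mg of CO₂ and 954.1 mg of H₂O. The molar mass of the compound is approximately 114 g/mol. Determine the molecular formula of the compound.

mol C = 2.072 g CO₂ ÷ 44.009 g/mol = 0.047081 mol
mol H = 2 × 0.9541 g H₂O ÷ 18.015 g/mol = 0.10592 mol
Divide by the smallest (0.047081 mol): C 1.000, H 2.250
Multiplying each by 4 gives whole numbers: C 4.00, H 9.00
Empirical formula: C4H9
Empirical-formula mass = 57.12 g/mol; 114 ÷ 57.12 ≈ 2, so the molecular formula is C8H18.

C8H18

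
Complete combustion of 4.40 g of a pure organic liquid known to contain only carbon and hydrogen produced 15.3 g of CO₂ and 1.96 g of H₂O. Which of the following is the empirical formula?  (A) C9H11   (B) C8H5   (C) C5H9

(B) C8H5

mol C = 15.3 g CO₂ ÷ 44.009 g/mol = 0.3477 mol
mol H = 2 × 1.96 g H₂O ÷ 18.015 g/mol = 0.2176 mol
Divide by the smallest (0.2176 mol): C 1.598, H 1.000
Multiplying each by 5 gives whole numbers: C 7.99, H 5.00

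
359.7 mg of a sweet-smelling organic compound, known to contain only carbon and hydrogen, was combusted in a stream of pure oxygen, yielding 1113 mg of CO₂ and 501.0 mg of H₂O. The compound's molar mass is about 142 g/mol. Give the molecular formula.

mol C = 1.113 g CO₂ ÷ 44.009 g/mol = 0.025290 mol
mol H = 2 × 0.5010 g H₂O ÷ 18.015 g/mol = 0.055620 mol
Divide by the smallest (0.025290 mol): C 1.000, H 2.199
Multiplying each by 5 gives whole numbers: C 5.00, H 11.00
Empirical formula: C5H11
Empirical-formula mass = 71.14 g/mol; 142 ÷ 71.14 ≈ 2, so the molecular formula is C10H22.

C10H22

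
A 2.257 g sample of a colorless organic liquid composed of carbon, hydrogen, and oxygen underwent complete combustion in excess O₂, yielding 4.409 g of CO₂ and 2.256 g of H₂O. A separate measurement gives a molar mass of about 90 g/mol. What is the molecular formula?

mol C = 4.409 g CO₂ ÷ 44.009 g/mol = 0.10018 mol
mol H = 2 × 2.256 g H₂O ÷ 18.015 g/mol = 0.25046 mol
mass O = 2.257 − (1.2033 + 0.25246) = 0.80123 g → mol O = 0.80123 ÷ 15.999 = 0.050080 mol
Divide by the smallest (0.050080 mol): C 2.000, H 5.001, O 1.000
Empirical formula: C2H5O
Empirical-formula mass = 45.06 g/mol; 90 ÷ 45.06 ≈ 2, so the molecular formula is C4H10O2.

C4H10O2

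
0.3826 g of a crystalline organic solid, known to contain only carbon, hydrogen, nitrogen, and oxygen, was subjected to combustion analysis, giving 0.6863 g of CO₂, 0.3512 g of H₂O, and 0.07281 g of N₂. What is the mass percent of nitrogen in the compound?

19.03%

mol C = 0.6863 g CO₂ ÷ 44.009 g/mol = 0.015595 mol
mol H = 2 × 0.3512 g H₂O ÷ 18.015 g/mol = 0.038990 mol
mol N = 2 × 0.07281 g N₂ ÷ 28.014 g/mol = 0.0051981 mol
mass O = 0.3826 − (0.18731 + 0.039302 + 0.072810) = 0.083182 g → mol O = 0.083182 ÷ 15.999 = 0.0051992 mol
mass % N = 0.072810 g ÷ 0.3826 g × 100%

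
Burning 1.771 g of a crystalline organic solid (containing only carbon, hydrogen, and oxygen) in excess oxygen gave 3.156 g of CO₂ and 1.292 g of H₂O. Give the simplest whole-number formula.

mol C = 3.156 g CO₂ ÷ 44.009 g/mol = 0.071713 mol
mol H = 2 × 1.292 g H₂O ÷ 18.015 g/mol = 0.14344 mol
mass O = 1.771 − (0.86134 + 0.14458) = 0.76508 g → mol O = 0.76508 ÷ 15.999 = 0.047820 mol
Divide by the smallest (0.047820 mol): C 1.500, H 2.999, O 1.000
Multiplying each by 2 gives whole numbers: C 3.00, H 6.00, O 2.00

C3H6O2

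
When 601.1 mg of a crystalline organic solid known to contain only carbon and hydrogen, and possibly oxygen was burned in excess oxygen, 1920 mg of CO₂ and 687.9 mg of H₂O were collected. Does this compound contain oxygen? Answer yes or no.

mol C = 1.920 g CO₂ ÷ 44.009 g/mol = 0.043627 mol
mol H = 2 × 0.6879 g H₂O ÷ 18.015 g/mol = 0.076370 mol
C and H together account for 0.60099 g — essentially the entire 0.6011 g sample — so the compound contains no oxygen.

no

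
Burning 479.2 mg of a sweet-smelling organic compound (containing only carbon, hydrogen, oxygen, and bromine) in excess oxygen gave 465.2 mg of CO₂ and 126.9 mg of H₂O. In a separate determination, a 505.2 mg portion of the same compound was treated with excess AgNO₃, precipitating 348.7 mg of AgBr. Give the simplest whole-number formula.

C6H8BrO7

mol C = 0.4652 g CO₂ ÷ 44.009 g/mol = 0.010571 mol
mol H = 2 × 0.1269 g H₂O ÷ 18.015 g/mol = 0.014088 mol
From the AgBr data: mol Br per gram of compound = (0.3487 ÷ 187.772) ÷ 0.5052 = 0.0036758 mol/g, so in the 0.4792 g combustion sample mol Br = 0.0017615 mol
mass O = 0.4792 − (0.12696 + 0.014201 + 0.14075) = 0.19729 g → mol O = 0.19729 ÷ 15.999 = 0.012331 mol
Divide by the smallest (0.0017615 mol): C 6.001, H 7.998, Br 1.000, O 7.001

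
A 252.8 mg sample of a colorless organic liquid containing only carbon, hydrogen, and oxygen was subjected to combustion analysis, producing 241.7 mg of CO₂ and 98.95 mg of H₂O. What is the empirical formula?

mol C = 0.2417 g CO₂ ÷ 44.009 g/mol = 0.0054921 mol
mol H = 2 × 0.09895 g H₂O ÷ 18.015 g/mol = 0.010985 mol
mass O = 0.2528 − (0.065965 + 0.011073) = 0.17576 g → mol O = 0.17576 ÷ 15.999 = 0.010986 mol
Divide by the smallest (0.0054921 mol): C 1.000, H 2.000, O 2.000

CH2O2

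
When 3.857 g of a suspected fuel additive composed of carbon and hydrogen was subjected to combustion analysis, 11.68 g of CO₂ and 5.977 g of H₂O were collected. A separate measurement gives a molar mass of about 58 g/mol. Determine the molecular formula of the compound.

C4H10

mol C = 11.68 g CO₂ ÷ 44.009 g/mol = 0.26540 mol
mol H = 2 × 5.977 g H₂O ÷ 18.015 g/mol = 0.66356 mol
Divide by the smallest (0.26540 mol): C 1.000, H 2.500
Multiplying each by 2 gives whole numbers: C 2.00, H 5.00
Empirical formula: C2H5
Empirical-formula mass = 29.06 g/mol; 58 ÷ 29.06 ≈ 2, so the molecular formula is C4H10.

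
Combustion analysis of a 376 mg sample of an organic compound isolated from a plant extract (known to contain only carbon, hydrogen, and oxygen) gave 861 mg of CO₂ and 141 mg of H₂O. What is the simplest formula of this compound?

C5H4O2

mol C = 0.861 g CO₂ ÷ 44.009 g/mol = 0.01956 mol
mol H = 2 × 0.141 g H₂O ÷ 18.015 g/mol = 0.01565 mol
mass O = 0.376 − (0.2350 + 0.01578) = 0.1252 g → mol O = 0.1252 ÷ 15.999 = 0.007828 mol
Divide by the smallest (0.007828 mol): C 2.499, H 2.000, O 1.000
Multiplying each by 2 gives whole numbers: C 5.00, H 4.00, O 2.00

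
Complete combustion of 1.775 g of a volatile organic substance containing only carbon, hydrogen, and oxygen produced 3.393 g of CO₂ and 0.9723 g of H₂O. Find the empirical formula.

C5H7O3

mol C = 3.393 g CO₂ ÷ 44.009 g/mol = 0.077098 mol
mol H = 2 × 0.9723 g H₂O ÷ 18.015 g/mol = 0.10794 mol
mass O = 1.775 − (0.92602 + 0.10881) = 0.74017 g → mol O = 0.74017 ÷ 15.999 = 0.046264 mol
Divide by the smallest (0.046264 mol): C 1.666, H 2.333, O 1.000
Multiplying each by 3 gives whole numbers: C 5.00, H 7.00, O 3.00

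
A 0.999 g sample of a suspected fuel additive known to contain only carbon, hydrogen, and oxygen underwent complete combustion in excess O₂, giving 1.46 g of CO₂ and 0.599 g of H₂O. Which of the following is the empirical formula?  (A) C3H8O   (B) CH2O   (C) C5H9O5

(B) CH2O

mol C = 1.46 g CO₂ ÷ 44.009 g/mol = 0.03318 mol
mol H = 2 × 0.599 g H₂O ÷ 18.015 g/mol = 0.06650 mol
mass O = 0.999 − (0.3985 + 0.06703) = 0.5335 g → mol O = 0.5335 ÷ 15.999 = 0.03335 mol
Divide by the smallest (0.03318 mol): C 1.000, H 2.005, O 1.005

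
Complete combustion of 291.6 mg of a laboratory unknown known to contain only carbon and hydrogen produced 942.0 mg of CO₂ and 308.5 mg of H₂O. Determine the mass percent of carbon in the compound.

88.17%

mol C = 0.9420 g CO₂ ÷ 44.009 g/mol = 0.021405 mol
mol H = 2 × 0.3085 g H₂O ÷ 18.015 g/mol = 0.034249 mol
mass % C = 0.25709 g ÷ 0.2916 g × 100%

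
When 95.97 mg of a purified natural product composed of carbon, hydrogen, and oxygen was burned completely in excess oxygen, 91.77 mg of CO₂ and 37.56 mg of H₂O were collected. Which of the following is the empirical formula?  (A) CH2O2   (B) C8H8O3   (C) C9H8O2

mol C = 0.09177 g CO₂ ÷ 44.009 g/mol = 0.0020853 mol
mol H = 2 × 0.03756 g H₂O ÷ 18.015 g/mol = 0.0041699 mol
mass O = 0.09597 − (0.025046 + 0.0042032) = 0.066721 g → mol O = 0.066721 ÷ 15.999 = 0.0041703 mol
Divide by the smallest (0.0020853 mol): C 1.000, H 2.000, O 2.000

(A) CH2O2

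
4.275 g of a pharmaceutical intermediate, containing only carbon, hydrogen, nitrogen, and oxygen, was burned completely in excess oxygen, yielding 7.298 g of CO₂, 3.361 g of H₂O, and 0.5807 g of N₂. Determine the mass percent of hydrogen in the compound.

mol C = 7.298 g CO₂ ÷ 44.009 g/mol = 0.16583 mol
mol H = 2 × 3.361 g H₂O ÷ 18.015 g/mol = 0.37313 mol
mol N = 2 × 0.5807 g N₂ ÷ 28.014 g/mol = 0.041458 mol
mass O = 4.275 − (1.9918 + 0.37612 + 0.58070) = 1.3264 g → mol O = 1.3264 ÷ 15.999 = 0.082905 mol
mass % H = 0.37612 g ÷ 4.275 g × 100%

8.80%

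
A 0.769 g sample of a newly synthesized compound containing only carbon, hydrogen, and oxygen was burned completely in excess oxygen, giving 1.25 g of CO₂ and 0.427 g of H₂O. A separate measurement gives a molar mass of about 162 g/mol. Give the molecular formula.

mol C = 1.25 g CO₂ ÷ 44.009 g/mol = 0.02840 mol
mol H = 2 × 0.427 g H₂O ÷ 18.015 g/mol = 0.04740 mol
mass O = 0.769 − (0.3412 + 0.04778) = 0.3801 g → mol O = 0.3801 ÷ 15.999 = 0.02376 mol
Divide by the smallest (0.02376 mol): C 1.196, H 1.996, O 1.000
Multiplying each by 5 gives whole numbers: C 5.98, H 9.98, O 5.00
Empirical formula: C6H10O5
Empirical-formula mass = 162.14 g/mol; 162 ÷ 162.14 ≈ 1, so the molecular formula is C6H10O5.

C6H10O5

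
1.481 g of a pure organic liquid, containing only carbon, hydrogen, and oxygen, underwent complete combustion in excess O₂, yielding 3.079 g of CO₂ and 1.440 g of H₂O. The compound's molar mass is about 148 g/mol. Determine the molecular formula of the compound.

C7H16O3

mol C = 3.079 g CO₂ ÷ 44.009 g/mol = 0.069963 mol
mol H = 2 × 1.440 g H₂O ÷ 18.015 g/mol = 0.15987 mol
mass O = 1.481 − (0.84033 + 0.16115) = 0.47953 g → mol O = 0.47953 ÷ 15.999 = 0.029972 mol
Divide by the smallest (0.029972 mol): C 2.334, H 5.334, O 1.000
Multiplying each by 3 gives whole numbers: C 7.00, H 16.00, O 3.00
Empirical formula: C7H16O3
Empirical-formula mass = 148.20 g/mol; 148 ÷ 148.20 ≈ 1, so the molecular formula is C7H16O3.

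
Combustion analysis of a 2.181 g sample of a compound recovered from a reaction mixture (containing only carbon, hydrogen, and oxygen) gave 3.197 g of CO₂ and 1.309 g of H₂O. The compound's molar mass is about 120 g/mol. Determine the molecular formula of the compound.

C4H8O4

mol C = 3.197 g CO₂ ÷ 44.009 g/mol = 0.072644 mol
mol H = 2 × 1.309 g H₂O ÷ 18.015 g/mol = 0.14532 mol
mass O = 2.181 − (0.87253 + 0.14649) = 1.1620 g → mol O = 1.1620 ÷ 15.999 = 0.072629 mol
Divide by the smallest (0.072629 mol): C 1.000, H 2.001, O 1.000
Empirical formula: CH2O
Empirical-formula mass = 30.03 g/mol; 120 ÷ 30.03 ≈ 4, so the molecular formula is C4H8O4.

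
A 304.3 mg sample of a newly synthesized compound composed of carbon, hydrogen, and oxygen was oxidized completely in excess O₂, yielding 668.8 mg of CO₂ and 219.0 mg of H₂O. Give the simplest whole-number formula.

C5H8O2

mol C = 0.6688 g CO₂ ÷ 44.009 g/mol = 0.015197 mol
mol H = 2 × 0.2190 g H₂O ÷ 18.015 g/mol = 0.024313 mol
mass O = 0.3043 − (0.18253 + 0.024508) = 0.097263 g → mol O = 0.097263 ÷ 15.999 = 0.0060793 mol
Divide by the smallest (0.0060793 mol): C 2.500, H 3.999, O 1.000
Multiplying each by 2 gives whole numbers: C 5.00, H 8.00, O 2.00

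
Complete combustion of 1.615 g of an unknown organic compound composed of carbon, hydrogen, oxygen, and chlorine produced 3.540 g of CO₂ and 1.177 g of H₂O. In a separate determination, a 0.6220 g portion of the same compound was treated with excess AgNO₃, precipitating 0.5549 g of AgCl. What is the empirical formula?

C8H13ClO

mol C = 3.540 g CO₂ ÷ 44.009 g/mol = 0.080438 mol
mol H = 2 × 1.177 g H₂O ÷ 18.015 g/mol = 0.13067 mol
From the AgCl data: mol Cl per gram of compound = (0.5549 ÷ 143.318) ÷ 0.6220 = 0.0062248 mol/g, so in the 1.615 g combustion sample mol Cl = 0.010053 mol
mass O = 1.615 − (0.96614 + 0.13171 + 0.35638) = 0.16076 g → mol O = 0.16076 ÷ 15.999 = 0.010048 mol
Divide by the smallest (0.010048 mol): C 8.005, H 13.004, Cl 1.000, O 1.000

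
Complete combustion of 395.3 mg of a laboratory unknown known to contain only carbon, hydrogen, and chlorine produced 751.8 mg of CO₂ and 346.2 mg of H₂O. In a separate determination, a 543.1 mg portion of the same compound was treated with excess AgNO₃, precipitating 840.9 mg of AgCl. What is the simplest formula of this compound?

mol C = 0.7518 g CO₂ ÷ 44.009 g/mol = 0.017083 mol
mol H = 2 × 0.3462 g H₂O ÷ 18.015 g/mol = 0.038435 mol
From the AgCl data: mol Cl per gram of compound = (0.8409 ÷ 143.318) ÷ 0.5431 = 0.010803 mol/g, so in the 0.3953 g combustion sample mol Cl = 0.0042706 mol
Divide by the smallest (0.0042706 mol): C 4.000, H 9.000, Cl 1.000

C4H9Cl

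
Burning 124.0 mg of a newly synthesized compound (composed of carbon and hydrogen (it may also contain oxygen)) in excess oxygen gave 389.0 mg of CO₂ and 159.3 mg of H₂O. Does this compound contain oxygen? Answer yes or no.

no

mol C = 0.3890 g CO₂ ÷ 44.009 g/mol = 0.0088391 mol
mol H = 2 × 0.1593 g H₂O ÷ 18.015 g/mol = 0.017685 mol
C and H together account for 0.12399 g — essentially the entire 0.1240 g sample — so the compound contains no oxygen.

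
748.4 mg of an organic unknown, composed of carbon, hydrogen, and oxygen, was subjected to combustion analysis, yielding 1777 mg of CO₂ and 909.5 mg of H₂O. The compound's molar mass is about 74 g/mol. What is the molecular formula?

C4H10O

mol C = 1.777 g CO₂ ÷ 44.009 g/mol = 0.040378 mol
mol H = 2 × 0.9095 g H₂O ÷ 18.015 g/mol = 0.10097 mol
mass O = 0.7484 − (0.48498 + 0.10178) = 0.16164 g → mol O = 0.16164 ÷ 15.999 = 0.010103 mol
Divide by the smallest (0.010103 mol): C 3.997, H 9.994, O 1.000
Empirical formula: C4H10O
Empirical-formula mass = 74.12 g/mol; 74 ÷ 74.12 ≈ 1, so the molecular formula is C4H10O.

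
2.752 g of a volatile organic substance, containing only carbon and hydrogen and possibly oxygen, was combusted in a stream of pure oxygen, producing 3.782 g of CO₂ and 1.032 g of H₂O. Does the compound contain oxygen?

yes

mol C = 3.782 g CO₂ ÷ 44.009 g/mol = 0.085937 mol
mol H = 2 × 1.032 g H₂O ÷ 18.015 g/mol = 0.11457 mol
C and H account for only 1.1477 g of the 2.752 g sample; the remaining 1.6043 g must be oxygen.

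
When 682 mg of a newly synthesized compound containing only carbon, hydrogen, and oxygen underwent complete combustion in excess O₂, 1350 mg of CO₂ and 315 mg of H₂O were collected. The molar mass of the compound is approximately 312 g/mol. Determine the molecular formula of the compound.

mol C = 1.35 g CO₂ ÷ 44.009 g/mol = 0.03068 mol
mol H = 2 × 0.315 g H₂O ÷ 18.015 g/mol = 0.03497 mol
mass O = 0.682 − (0.3684 + 0.03525) = 0.2783 g → mol O = 0.2783 ÷ 15.999 = 0.01740 mol
Divide by the smallest (0.01740 mol): C 1.763, H 2.010, O 1.000
Multiplying each by 4 gives whole numbers: C 7.05, H 8.04, O 4.00
Empirical formula: C7H8O4
Empirical-formula mass = 156.14 g/mol; 312 ÷ 156.14 ≈ 2, so the molecular formula is C14H16O8.

C14H16O8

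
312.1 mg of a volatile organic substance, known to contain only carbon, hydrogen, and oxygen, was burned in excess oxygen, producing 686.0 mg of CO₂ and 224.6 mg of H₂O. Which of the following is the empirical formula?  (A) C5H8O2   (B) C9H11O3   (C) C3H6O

(A) C5H8O2

mol C = 0.6860 g CO₂ ÷ 44.009 g/mol = 0.015588 mol
mol H = 2 × 0.2246 g H₂O ÷ 18.015 g/mol = 0.024935 mol
mass O = 0.3121 − (0.18722 + 0.025134) = 0.099742 g → mol O = 0.099742 ÷ 15.999 = 0.0062342 mol
Divide by the smallest (0.0062342 mol): C 2.500, H 4.000, O 1.000
Multiplying each by 2 gives whole numbers: C 5.00, H 8.00, O 2.00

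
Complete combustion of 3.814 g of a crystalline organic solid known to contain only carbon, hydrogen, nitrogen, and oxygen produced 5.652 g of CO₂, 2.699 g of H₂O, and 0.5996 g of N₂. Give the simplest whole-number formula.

C3H7NO2

mol C = 5.652 g CO₂ ÷ 44.009 g/mol = 0.12843 mol
mol H = 2 × 2.699 g H₂O ÷ 18.015 g/mol = 0.29964 mol
mol N = 2 × 0.5996 g N₂ ÷ 28.014 g/mol = 0.042807 mol
mass O = 3.814 − (1.5426 + 0.30204 + 0.59960) = 1.3698 g → mol O = 1.3698 ÷ 15.999 = 0.085619 mol
Divide by the smallest (0.042807 mol): C 3.000, H 7.000, N 1.000, O 2.000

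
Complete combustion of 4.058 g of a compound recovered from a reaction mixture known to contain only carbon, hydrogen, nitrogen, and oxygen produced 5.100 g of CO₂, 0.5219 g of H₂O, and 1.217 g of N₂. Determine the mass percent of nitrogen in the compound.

mol C = 5.100 g CO₂ ÷ 44.009 g/mol = 0.11589 mol
mol H = 2 × 0.5219 g H₂O ÷ 18.015 g/mol = 0.057941 mol
mol N = 2 × 1.217 g N₂ ÷ 28.014 g/mol = 0.086885 mol
mass O = 4.058 − (1.3919 + 0.058404 + 1.2170) = 1.3907 g → mol O = 1.3907 ÷ 15.999 = 0.086924 mol
mass % N = 1.2170 g ÷ 4.058 g × 100%

29.99%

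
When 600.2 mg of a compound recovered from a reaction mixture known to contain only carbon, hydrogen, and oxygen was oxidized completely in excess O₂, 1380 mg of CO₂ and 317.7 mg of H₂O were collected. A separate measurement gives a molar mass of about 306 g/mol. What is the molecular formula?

mol C = 1.380 g CO₂ ÷ 44.009 g/mol = 0.031357 mol
mol H = 2 × 0.3177 g H₂O ÷ 18.015 g/mol = 0.035271 mol
mass O = 0.6002 − (0.37663 + 0.035553) = 0.18802 g → mol O = 0.18802 ÷ 15.999 = 0.011752 mol
Divide by the smallest (0.011752 mol): C 2.668, H 3.001, O 1.000
Multiplying each by 3 gives whole numbers: C 8.00, H 9.00, O 3.00
Empirical formula: C8H9O3
Empirical-formula mass = 153.16 g/mol; 306 ÷ 153.16 ≈ 2, so the molecular formula is C16H18O6.

C16H18O6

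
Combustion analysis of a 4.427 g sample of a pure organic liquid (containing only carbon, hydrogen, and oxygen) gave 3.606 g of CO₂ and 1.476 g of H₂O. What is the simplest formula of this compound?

C2H4O5

mol C = 3.606 g CO₂ ÷ 44.009 g/mol = 0.081938 mol
mol H = 2 × 1.476 g H₂O ÷ 18.015 g/mol = 0.16386 mol
mass O = 4.427 − (0.98415 + 0.16517) = 3.2777 g → mol O = 3.2777 ÷ 15.999 = 0.20487 mol
Divide by the smallest (0.081938 mol): C 1.000, H 2.000, O 2.500
Multiplying each by 2 gives whole numbers: C 2.00, H 4.00, O 5.00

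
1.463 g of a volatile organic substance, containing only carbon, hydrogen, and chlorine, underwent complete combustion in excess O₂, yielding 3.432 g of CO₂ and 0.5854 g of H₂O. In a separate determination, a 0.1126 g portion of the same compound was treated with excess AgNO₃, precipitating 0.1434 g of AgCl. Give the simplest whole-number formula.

C6H5Cl

mol C = 3.432 g CO₂ ÷ 44.009 g/mol = 0.077984 mol
mol H = 2 × 0.5854 g H₂O ÷ 18.015 g/mol = 0.064990 mol
From the AgCl data: mol Cl per gram of compound = (0.1434 ÷ 143.318) ÷ 0.1126 = 0.0088861 mol/g, so in the 1.463 g combustion sample mol Cl = 0.013000 mol
Divide by the smallest (0.013000 mol): C 5.999, H 4.999, Cl 1.000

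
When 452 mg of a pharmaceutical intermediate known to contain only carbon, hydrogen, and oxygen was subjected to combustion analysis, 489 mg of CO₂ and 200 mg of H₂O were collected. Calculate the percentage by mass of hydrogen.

5.0%

mol C = 0.489 g CO₂ ÷ 44.009 g/mol = 0.01111 mol
mol H = 2 × 0.200 g H₂O ÷ 18.015 g/mol = 0.02220 mol
mass O = 0.452 − (0.1335 + 0.02238) = 0.2962 g → mol O = 0.2962 ÷ 15.999 = 0.01851 mol
mass % H = 0.02238 g ÷ 0.452 g × 100%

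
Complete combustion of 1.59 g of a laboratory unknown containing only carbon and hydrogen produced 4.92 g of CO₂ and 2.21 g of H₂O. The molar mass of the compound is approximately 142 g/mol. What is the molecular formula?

mol C = 4.92 g CO₂ ÷ 44.009 g/mol = 0.1118 mol
mol H = 2 × 2.21 g H₂O ÷ 18.015 g/mol = 0.2454 mol
Divide by the smallest (0.1118 mol): C 1.000, H 2.195
Multiplying each by 5 gives whole numbers: C 5.00, H 10.97
Empirical formula: C5H11
Empirical-formula mass = 71.14 g/mol; 142 ÷ 71.14 ≈ 2, so the molecular formula is C10H22.

C10H22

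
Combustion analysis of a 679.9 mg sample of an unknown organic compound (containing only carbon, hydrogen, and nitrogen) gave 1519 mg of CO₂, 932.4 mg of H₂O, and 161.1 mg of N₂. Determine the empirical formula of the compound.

C3H9N

mol C = 1.519 g CO₂ ÷ 44.009 g/mol = 0.034516 mol
mol H = 2 × 0.9324 g H₂O ÷ 18.015 g/mol = 0.10351 mol
mol N = 2 × 0.1611 g N₂ ÷ 28.014 g/mol = 0.011501 mol
Divide by the smallest (0.011501 mol): C 3.001, H 9.000, N 1.000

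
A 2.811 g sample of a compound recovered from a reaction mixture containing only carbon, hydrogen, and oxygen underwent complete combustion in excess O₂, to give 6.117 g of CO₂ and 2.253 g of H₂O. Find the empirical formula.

C5H9O2

mol C = 6.117 g CO₂ ÷ 44.009 g/mol = 0.13899 mol
mol H = 2 × 2.253 g H₂O ÷ 18.015 g/mol = 0.25012 mol
mass O = 2.811 − (1.6695 + 0.25213) = 0.88941 g → mol O = 0.88941 ÷ 15.999 = 0.055592 mol
Divide by the smallest (0.055592 mol): C 2.500, H 4.499, O 1.000
Multiplying each by 2 gives whole numbers: C 5.00, H 9.00, O 2.00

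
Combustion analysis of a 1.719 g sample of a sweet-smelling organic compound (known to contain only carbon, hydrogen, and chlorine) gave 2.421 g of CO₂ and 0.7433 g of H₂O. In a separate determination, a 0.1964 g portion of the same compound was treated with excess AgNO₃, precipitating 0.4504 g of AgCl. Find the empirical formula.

mol C = 2.421 g CO₂ ÷ 44.009 g/mol = 0.055011 mol
mol H = 2 × 0.7433 g H₂O ÷ 18.015 g/mol = 0.082520 mol
From the AgCl data: mol Cl per gram of compound = (0.4504 ÷ 143.318) ÷ 0.1964 = 0.016001 mol/g, so in the 1.719 g combustion sample mol Cl = 0.027506 mol
Divide by the smallest (0.027506 mol): C 2.000, H 3.000, Cl 1.000

C2H3Cl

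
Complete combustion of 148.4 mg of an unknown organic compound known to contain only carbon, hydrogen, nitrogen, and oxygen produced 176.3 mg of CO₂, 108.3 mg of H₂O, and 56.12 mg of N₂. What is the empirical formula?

C2H6N2O

mol C = 0.1763 g CO₂ ÷ 44.009 g/mol = 0.0040060 mol
mol H = 2 × 0.1083 g H₂O ÷ 18.015 g/mol = 0.012023 mol
mol N = 2 × 0.05612 g N₂ ÷ 28.014 g/mol = 0.0040066 mol
mass O = 0.1484 − (0.048116 + 0.012120 + 0.056120) = 0.032044 g → mol O = 0.032044 ÷ 15.999 = 0.0020029 mol
Divide by the smallest (0.0020029 mol): C 2.000, H 6.003, N 2.000, O 1.000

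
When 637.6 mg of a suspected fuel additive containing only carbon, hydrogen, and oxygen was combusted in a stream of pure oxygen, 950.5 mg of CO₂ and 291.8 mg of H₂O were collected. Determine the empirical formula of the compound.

C2H3O2

mol C = 0.9505 g CO₂ ÷ 44.009 g/mol = 0.021598 mol
mol H = 2 × 0.2918 g H₂O ÷ 18.015 g/mol = 0.032395 mol
mass O = 0.6376 − (0.25941 + 0.032654) = 0.34553 g → mol O = 0.34553 ÷ 15.999 = 0.021597 mol
Divide by the smallest (0.021597 mol): C 1.000, H 1.500, O 1.000
Multiplying each by 2 gives whole numbers: C 2.00, H 3.00, O 2.00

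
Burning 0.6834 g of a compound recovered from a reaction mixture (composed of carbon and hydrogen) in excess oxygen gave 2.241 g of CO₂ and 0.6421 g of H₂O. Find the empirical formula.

C5H7

mol C = 2.241 g CO₂ ÷ 44.009 g/mol = 0.050921 mol
mol H = 2 × 0.6421 g H₂O ÷ 18.015 g/mol = 0.071285 mol
Divide by the smallest (0.050921 mol): C 1.000, H 1.400
Multiplying each by 5 gives whole numbers: C 5.00, H 7.00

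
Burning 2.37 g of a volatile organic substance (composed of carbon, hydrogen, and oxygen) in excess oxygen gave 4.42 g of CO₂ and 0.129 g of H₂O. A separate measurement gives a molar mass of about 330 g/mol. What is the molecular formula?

mol C = 4.42 g CO₂ ÷ 44.009 g/mol = 0.1004 mol
mol H = 2 × 0.129 g H₂O ÷ 18.015 g/mol = 0.01432 mol
mass O = 2.37 − (1.206 + 0.01444) = 1.149 g → mol O = 1.149 ÷ 15.999 = 0.07183 mol
Divide by the smallest (0.01432 mol): C 7.013, H 1.000, O 5.016
Empirical formula: C7HO5
Empirical-formula mass = 165.08 g/mol; 330 ÷ 165.08 ≈ 2, so the molecular formula is C14H2O10.

C14H2O10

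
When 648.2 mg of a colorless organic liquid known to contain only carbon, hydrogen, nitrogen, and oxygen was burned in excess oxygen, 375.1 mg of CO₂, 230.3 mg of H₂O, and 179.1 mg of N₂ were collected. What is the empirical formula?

C2H6N3O5

mol C = 0.3751 g CO₂ ÷ 44.009 g/mol = 0.0085233 mol
mol H = 2 × 0.2303 g H₂O ÷ 18.015 g/mol = 0.025568 mol
mol N = 2 × 0.1791 g N₂ ÷ 28.014 g/mol = 0.012786 mol
mass O = 0.6482 − (0.10237 + 0.025772 + 0.17910) = 0.34096 g → mol O = 0.34096 ÷ 15.999 = 0.021311 mol
Divide by the smallest (0.0085233 mol): C 1.000, H 3.000, N 1.500, O 2.500
Multiplying each by 2 gives whole numbers: C 2.00, H 6.00, N 3.00, O 5.00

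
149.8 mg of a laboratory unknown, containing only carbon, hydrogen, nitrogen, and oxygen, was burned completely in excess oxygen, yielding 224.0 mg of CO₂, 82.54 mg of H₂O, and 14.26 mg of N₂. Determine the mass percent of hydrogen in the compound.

mol C = 0.2240 g CO₂ ÷ 44.009 g/mol = 0.0050899 mol
mol H = 2 × 0.08254 g H₂O ÷ 18.015 g/mol = 0.0091635 mol
mol N = 2 × 0.01426 g N₂ ÷ 28.014 g/mol = 0.0010181 mol
mass O = 0.1498 − (0.061134 + 0.0092368 + 0.014260) = 0.065169 g → mol O = 0.065169 ÷ 15.999 = 0.0040733 mol
mass % H = 0.0092368 g ÷ 0.1498 g × 100%

6.17%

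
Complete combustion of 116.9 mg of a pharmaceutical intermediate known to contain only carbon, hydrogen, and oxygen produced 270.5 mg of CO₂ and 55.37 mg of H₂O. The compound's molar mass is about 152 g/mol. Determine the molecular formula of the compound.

mol C = 0.2705 g CO₂ ÷ 44.009 g/mol = 0.0061465 mol
mol H = 2 × 0.05537 g H₂O ÷ 18.015 g/mol = 0.0061471 mol
mass O = 0.1169 − (0.073825 + 0.0061963) = 0.036878 g → mol O = 0.036878 ÷ 15.999 = 0.0023050 mol
Divide by the smallest (0.0023050 mol): C 2.667, H 2.667, O 1.000
Multiplying each by 3 gives whole numbers: C 8.00, H 8.00, O 3.00
Empirical formula: C8H8O3
Empirical-formula mass = 152.15 g/mol; 152 ÷ 152.15 ≈ 1, so the molecular formula is C8H8O3.

C8H8O3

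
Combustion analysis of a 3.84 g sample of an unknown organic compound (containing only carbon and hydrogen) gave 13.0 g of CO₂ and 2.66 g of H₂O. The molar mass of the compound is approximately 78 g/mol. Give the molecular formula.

mol C = 13.0 g CO₂ ÷ 44.009 g/mol = 0.2954 mol
mol H = 2 × 2.66 g H₂O ÷ 18.015 g/mol = 0.2953 mol
Divide by the smallest (0.2953 mol): C 1.000, H 1.000
Empirical formula: CH
Empirical-formula mass = 13.02 g/mol; 78 ÷ 13.02 ≈ 6, so the molecular formula is C6H6.

C6H6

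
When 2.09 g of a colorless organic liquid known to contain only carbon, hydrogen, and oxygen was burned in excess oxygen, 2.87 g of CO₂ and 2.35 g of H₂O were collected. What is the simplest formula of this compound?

CH4O

mol C = 2.87 g CO₂ ÷ 44.009 g/mol = 0.06521 mol
mol H = 2 × 2.35 g H₂O ÷ 18.015 g/mol = 0.2609 mol
mass O = 2.09 − (0.7833 + 0.2630) = 1.044 g → mol O = 1.044 ÷ 15.999 = 0.06524 mol
Divide by the smallest (0.06521 mol): C 1.000, H 4.001, O 1.000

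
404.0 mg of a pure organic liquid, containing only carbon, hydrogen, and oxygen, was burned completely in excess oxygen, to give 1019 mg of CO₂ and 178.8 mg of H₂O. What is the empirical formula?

C7H6O2

mol C = 1.019 g CO₂ ÷ 44.009 g/mol = 0.023154 mol
mol H = 2 × 0.1788 g H₂O ÷ 18.015 g/mol = 0.019850 mol
mass O = 0.4040 − (0.27811 + 0.020009) = 0.10588 g → mol O = 0.10588 ÷ 15.999 = 0.0066182 mol
Divide by the smallest (0.0066182 mol): C 3.499, H 2.999, O 1.000
Multiplying each by 2 gives whole numbers: C 7.00, H 6.00, O 2.00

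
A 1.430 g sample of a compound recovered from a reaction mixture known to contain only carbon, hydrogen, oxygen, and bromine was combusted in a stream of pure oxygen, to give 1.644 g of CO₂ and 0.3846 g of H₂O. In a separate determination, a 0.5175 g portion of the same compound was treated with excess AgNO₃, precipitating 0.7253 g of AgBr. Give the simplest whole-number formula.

C7H8Br2O

mol C = 1.644 g CO₂ ÷ 44.009 g/mol = 0.037356 mol
mol H = 2 × 0.3846 g H₂O ÷ 18.015 g/mol = 0.042698 mol
From the AgBr data: mol Br per gram of compound = (0.7253 ÷ 187.772) ÷ 0.5175 = 0.0074641 mol/g, so in the 1.430 g combustion sample mol Br = 0.010674 mol
mass O = 1.430 − (0.44868 + 0.043039 + 0.85287) = 0.085411 g → mol O = 0.085411 ÷ 15.999 = 0.0053385 mol
Divide by the smallest (0.0053385 mol): C 6.997, H 7.998, Br 1.999, O 1.000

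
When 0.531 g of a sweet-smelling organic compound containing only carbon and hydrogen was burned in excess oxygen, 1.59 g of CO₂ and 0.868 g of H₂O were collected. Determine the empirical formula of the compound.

C3H8

mol C = 1.59 g CO₂ ÷ 44.009 g/mol = 0.03613 mol
mol H = 2 × 0.868 g H₂O ÷ 18.015 g/mol = 0.09636 mol
Divide by the smallest (0.03613 mol): C 1.000, H 2.667
Multiplying each by 3 gives whole numbers: C 3.00, H 8.00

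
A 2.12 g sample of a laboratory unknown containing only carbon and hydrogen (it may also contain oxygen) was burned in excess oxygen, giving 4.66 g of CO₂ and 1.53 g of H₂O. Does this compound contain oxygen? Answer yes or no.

yes

mol C = 4.66 g CO₂ ÷ 44.009 g/mol = 0.1059 mol
mol H = 2 × 1.53 g H₂O ÷ 18.015 g/mol = 0.1699 mol
C and H account for only 1.443 g of the 2.12 g sample; the remaining 0.6770 g must be oxygen.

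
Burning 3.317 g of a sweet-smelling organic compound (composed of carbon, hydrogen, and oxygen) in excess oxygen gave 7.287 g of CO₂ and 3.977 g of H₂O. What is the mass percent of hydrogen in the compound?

13.42%

mol C = 7.287 g CO₂ ÷ 44.009 g/mol = 0.16558 mol
mol H = 2 × 3.977 g H₂O ÷ 18.015 g/mol = 0.44152 mol
mass O = 3.317 − (1.9888 + 0.44505) = 0.88317 g → mol O = 0.88317 ÷ 15.999 = 0.055201 mol
mass % H = 0.44505 g ÷ 3.317 g × 100%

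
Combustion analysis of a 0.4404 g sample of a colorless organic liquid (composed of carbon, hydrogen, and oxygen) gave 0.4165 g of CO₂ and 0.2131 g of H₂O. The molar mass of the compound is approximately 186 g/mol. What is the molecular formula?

C4H10O8

mol C = 0.4165 g CO₂ ÷ 44.009 g/mol = 0.0094640 mol
mol H = 2 × 0.2131 g H₂O ÷ 18.015 g/mol = 0.023658 mol
mass O = 0.4404 − (0.11367 + 0.023847) = 0.30288 g → mol O = 0.30288 ÷ 15.999 = 0.018931 mol
Divide by the smallest (0.0094640 mol): C 1.000, H 2.500, O 2.000
Multiplying each by 2 gives whole numbers: C 2.00, H 5.00, O 4.00
Empirical formula: C2H5O4
Empirical-formula mass = 93.06 g/mol; 186 ÷ 93.06 ≈ 2, so the molecular formula is C4H10O8.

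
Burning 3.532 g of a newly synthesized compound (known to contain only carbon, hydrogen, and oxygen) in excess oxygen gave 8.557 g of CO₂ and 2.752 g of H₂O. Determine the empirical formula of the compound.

mol C = 8.557 g CO₂ ÷ 44.009 g/mol = 0.19444 mol
mol H = 2 × 2.752 g H₂O ÷ 18.015 g/mol = 0.30552 mol
mass O = 3.532 − (2.3354 + 0.30797) = 0.88864 g → mol O = 0.88864 ÷ 15.999 = 0.055544 mol
Divide by the smallest (0.055544 mol): C 3.501, H 5.501, O 1.000
Multiplying each by 2 gives whole numbers: C 7.00, H 11.00, O 2.00

C7H11O2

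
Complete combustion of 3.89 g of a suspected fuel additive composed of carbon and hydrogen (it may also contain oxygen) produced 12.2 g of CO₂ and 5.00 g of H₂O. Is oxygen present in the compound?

no

mol C = 12.2 g CO₂ ÷ 44.009 g/mol = 0.2772 mol
mol H = 2 × 5.00 g H₂O ÷ 18.015 g/mol = 0.5551 mol
C and H together account for 3.889 g — essentially the entire 3.89 g sample — so the compound contains no oxygen.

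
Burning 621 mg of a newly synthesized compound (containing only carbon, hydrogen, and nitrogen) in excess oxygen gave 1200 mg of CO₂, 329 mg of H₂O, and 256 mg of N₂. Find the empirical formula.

mol C = 1.20 g CO₂ ÷ 44.009 g/mol = 0.02727 mol
mol H = 2 × 0.329 g H₂O ÷ 18.015 g/mol = 0.03653 mol
mol N = 2 × 0.256 g N₂ ÷ 28.014 g/mol = 0.01828 mol
Divide by the smallest (0.01828 mol): C 1.492, H 1.998, N 1.000
Multiplying each by 2 gives whole numbers: C 2.98, H 4.00, N 2.00

C3H4N2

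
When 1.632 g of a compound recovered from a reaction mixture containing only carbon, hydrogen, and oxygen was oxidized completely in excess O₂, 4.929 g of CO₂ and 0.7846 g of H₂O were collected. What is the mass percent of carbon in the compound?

82.43%

mol C = 4.929 g CO₂ ÷ 44.009 g/mol = 0.11200 mol
mol H = 2 × 0.7846 g H₂O ÷ 18.015 g/mol = 0.087105 mol
mass O = 1.632 − (1.3452 + 0.087802) = 0.19897 g → mol O = 0.19897 ÷ 15.999 = 0.012436 mol
mass % C = 1.3452 g ÷ 1.632 g × 100%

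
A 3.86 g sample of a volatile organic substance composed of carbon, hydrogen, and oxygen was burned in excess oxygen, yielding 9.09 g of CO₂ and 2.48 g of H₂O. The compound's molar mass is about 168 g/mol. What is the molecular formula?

mol C = 9.09 g CO₂ ÷ 44.009 g/mol = 0.2065 mol
mol H = 2 × 2.48 g H₂O ÷ 18.015 g/mol = 0.2753 mol
mass O = 3.86 − (2.481 + 0.2775) = 1.102 g → mol O = 1.102 ÷ 15.999 = 0.06886 mol
Divide by the smallest (0.06886 mol): C 3.000, H 3.999, O 1.000
Empirical formula: C3H4O
Empirical-formula mass = 56.06 g/mol; 168 ÷ 56.06 ≈ 3, so the molecular formula is C9H12O3.

C9H12O3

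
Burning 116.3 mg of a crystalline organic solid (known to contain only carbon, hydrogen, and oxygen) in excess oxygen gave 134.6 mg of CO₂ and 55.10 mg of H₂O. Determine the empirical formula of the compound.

mol C = 0.1346 g CO₂ ÷ 44.009 g/mol = 0.0030585 mol
mol H = 2 × 0.05510 g H₂O ÷ 18.015 g/mol = 0.0061171 mol
mass O = 0.1163 − (0.036735 + 0.0061661) = 0.073399 g → mol O = 0.073399 ÷ 15.999 = 0.0045877 mol
Divide by the smallest (0.0030585 mol): C 1.000, H 2.000, O 1.500
Multiplying each by 2 gives whole numbers: C 2.00, H 4.00, O 3.00

C2H4O3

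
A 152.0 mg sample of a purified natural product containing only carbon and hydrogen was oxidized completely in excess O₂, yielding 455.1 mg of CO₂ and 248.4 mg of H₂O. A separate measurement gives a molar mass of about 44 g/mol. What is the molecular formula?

mol C = 0.4551 g CO₂ ÷ 44.009 g/mol = 0.010341 mol
mol H = 2 × 0.2484 g H₂O ÷ 18.015 g/mol = 0.027577 mol
Divide by the smallest (0.010341 mol): C 1.000, H 2.667
Multiplying each by 3 gives whole numbers: C 3.00, H 8.00
Empirical formula: C3H8
Empirical-formula mass = 44.10 g/mol; 44 ÷ 44.10 ≈ 1, so the molecular formula is C3H8.

C3H8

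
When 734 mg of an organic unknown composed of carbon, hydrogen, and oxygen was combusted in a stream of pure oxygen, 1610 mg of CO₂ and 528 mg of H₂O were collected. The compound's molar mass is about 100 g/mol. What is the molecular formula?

mol C = 1.61 g CO₂ ÷ 44.009 g/mol = 0.03658 mol
mol H = 2 × 0.528 g H₂O ÷ 18.015 g/mol = 0.05862 mol
mass O = 0.734 − (0.4394 + 0.05909) = 0.2355 g → mol O = 0.2355 ÷ 15.999 = 0.01472 mol
Divide by the smallest (0.01472 mol): C 2.485, H 3.982, O 1.000
Multiplying each by 2 gives whole numbers: C 4.97, H 7.96, O 2.00
Empirical formula: C5H8O2
Empirical-formula mass = 100.12 g/mol; 100 ÷ 100.12 ≈ 1, so the molecular formula is C5H8O2.

C5H8O2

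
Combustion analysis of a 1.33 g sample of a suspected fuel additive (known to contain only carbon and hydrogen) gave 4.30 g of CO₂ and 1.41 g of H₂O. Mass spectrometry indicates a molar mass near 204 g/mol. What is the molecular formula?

mol C = 4.30 g CO₂ ÷ 44.009 g/mol = 0.09771 mol
mol H = 2 × 1.41 g H₂O ÷ 18.015 g/mol = 0.1565 mol
Divide by the smallest (0.09771 mol): C 1.000, H 1.602
Multiplying each by 5 gives whole numbers: C 5.00, H 8.01
Empirical formula: C5H8
Empirical-formula mass = 68.12 g/mol; 204 ÷ 68.12 ≈ 3, so the molecular formula is C15H24.

C15H24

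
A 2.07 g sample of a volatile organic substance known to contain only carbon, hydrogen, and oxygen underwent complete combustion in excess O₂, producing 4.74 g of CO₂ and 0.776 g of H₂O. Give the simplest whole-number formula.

mol C = 4.74 g CO₂ ÷ 44.009 g/mol = 0.1077 mol
mol H = 2 × 0.776 g H₂O ÷ 18.015 g/mol = 0.08615 mol
mass O = 2.07 − (1.294 + 0.08684) = 0.6895 g → mol O = 0.6895 ÷ 15.999 = 0.04310 mol
Divide by the smallest (0.04310 mol): C 2.499, H 1.999, O 1.000
Multiplying each by 2 gives whole numbers: C 5.00, H 4.00, O 2.00

C5H4O2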